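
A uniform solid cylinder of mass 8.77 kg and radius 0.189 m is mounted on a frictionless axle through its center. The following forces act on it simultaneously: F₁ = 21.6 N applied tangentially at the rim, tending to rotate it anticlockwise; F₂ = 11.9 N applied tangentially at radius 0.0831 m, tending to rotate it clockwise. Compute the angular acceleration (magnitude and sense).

I = ½MR² = (1/2)(8.77)(0.189)² = 0.1566 kg·m².
Taking anticlockwise as positive: τ₁ = +(21.6)(0.189) = +4.082 N·m; τ₂ = −(11.9)(0.0831) = −0.9889 N·m.
Net torque τ = 3.094 N·m.
α = τ/I = 3.094/0.1566 = 19.75 rad/s².

α ≈ 19.7 rad/s², anticlockwise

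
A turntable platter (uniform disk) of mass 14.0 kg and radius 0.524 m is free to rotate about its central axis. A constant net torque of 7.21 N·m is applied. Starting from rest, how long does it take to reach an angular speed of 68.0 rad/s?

t ≈ 18.1 s

I = ½MR² = (1/2)(14.0)(0.524)² = 1.922 kg·m².
α = τ/I = 7.21/1.922 = 3.751 rad/s².
ω = αt ⇒ t = ω/α = 68.0/3.751 = 18.13 s.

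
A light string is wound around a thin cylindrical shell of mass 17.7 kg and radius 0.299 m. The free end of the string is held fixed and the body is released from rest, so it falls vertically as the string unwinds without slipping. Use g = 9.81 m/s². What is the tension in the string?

Translation: Mg − T = Ma. Rotation about the center: TR = Iα with I = MR².
With a = αR: T = (I/R²)a = M a, so Mg = (1 + 1.000)Ma.
a = g/(1 + 1.000) = 9.81/2.000 = 4.905 m/s².
T = 1.000·M·a = (1.000)(17.7)(4.905) = 86.82 N.

T ≈ 86.8 N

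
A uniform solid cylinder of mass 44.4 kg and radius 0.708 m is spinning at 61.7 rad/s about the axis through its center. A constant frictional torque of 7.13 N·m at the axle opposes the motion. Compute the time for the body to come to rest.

t ≈ 96.3 s

I = ½MR² = (1/2)(44.4)(0.708)² = 11.13 kg·m².
The net torque has magnitude 7.13 N·m, opposing ω.
|α| = τ/I = 7.130/11.13 = 0.6407 rad/s² (deceleration).
0 = ω₀ − |α|t ⇒ t = ω₀/|α| = 61.7/0.6407 = 96.30 s.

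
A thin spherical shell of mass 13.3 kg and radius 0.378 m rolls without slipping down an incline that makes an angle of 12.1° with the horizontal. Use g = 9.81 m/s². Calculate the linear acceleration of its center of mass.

a ≈ 1.23 m/s²

Translation along the incline: Mg sinθ − f = Ma.
Rotation about the center: fR = Iα with I = (2/3)MR². No-slip gives a = αR, so f = (I/R²)a = (2/3)M a.
Substituting: Mg sinθ = (1 + 0.6667)Ma, so a = g sinθ/(1 + 0.6667) = (9.81) sin 12.1° / 1.667 = 1.234 m/s².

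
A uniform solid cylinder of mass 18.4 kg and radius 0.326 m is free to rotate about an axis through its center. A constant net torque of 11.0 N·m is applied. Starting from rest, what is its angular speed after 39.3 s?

ω ≈ 442 rad/s

I = ½MR² = (1/2)(18.4)(0.326)² = 0.9777 kg·m².
α = τ/I = 11.0/0.9777 = 11.25 rad/s².
ω = ω₀ + αt = 0 + (11.25)(39.3) = 442.1 rad/s.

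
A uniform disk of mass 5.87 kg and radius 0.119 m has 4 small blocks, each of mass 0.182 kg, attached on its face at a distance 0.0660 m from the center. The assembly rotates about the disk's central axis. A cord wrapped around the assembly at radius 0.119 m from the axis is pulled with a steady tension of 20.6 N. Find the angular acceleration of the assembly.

I_disk = ½MR² = ½(5.87)(0.119)² = 0.04156 kg·m².
I_blocks = 4·m·r² = 4(0.182)(0.0660)² = 0.003171 kg·m².
Total I = 0.04473 kg·m².
τ = F r = (20.6)(0.119) = 2.451 N·m.
α = τ/I = 2.451/0.04473 = 54.80 rad/s².

α ≈ 54.8 rad/s²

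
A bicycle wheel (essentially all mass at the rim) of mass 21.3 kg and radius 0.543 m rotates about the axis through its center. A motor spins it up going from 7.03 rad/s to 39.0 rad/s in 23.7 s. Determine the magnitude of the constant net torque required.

τ ≈ 8.47 N·m

I = MR² = (21.3)(0.543)² = 6.280 kg·m².
α = Δω/Δt = (39.0 − 7.03)/23.7 = 1.349 rad/s².
τ = Iα = (6.280)(1.349) = 8.472 N·m.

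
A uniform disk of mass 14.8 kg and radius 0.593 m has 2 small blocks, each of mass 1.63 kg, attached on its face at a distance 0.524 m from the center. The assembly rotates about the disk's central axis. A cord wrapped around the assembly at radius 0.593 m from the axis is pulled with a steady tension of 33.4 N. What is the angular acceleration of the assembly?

I_disk = ½MR² = ½(14.8)(0.593)² = 2.602 kg·m².
I_blocks = 2·m·r² = 2(1.63)(0.524)² = 0.8951 kg·m².
Total I = 3.497 kg·m².
τ = F r = (33.4)(0.593) = 19.81 N·m.
α = τ/I = 19.81/3.497 = 5.663 rad/s².

α ≈ 5.66 rad/s²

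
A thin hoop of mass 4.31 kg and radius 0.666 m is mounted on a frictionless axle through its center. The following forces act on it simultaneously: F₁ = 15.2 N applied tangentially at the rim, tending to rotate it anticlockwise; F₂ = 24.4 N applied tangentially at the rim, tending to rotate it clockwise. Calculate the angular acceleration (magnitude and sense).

I = MR² = (4.31)(0.666)² = 1.912 kg·m².
Taking anticlockwise as positive: τ₁ = +(15.2)(0.666) = +10.12 N·m; τ₂ = −(24.4)(0.666) = −16.25 N·m.
Net torque τ = -6.127 N·m.
α = τ/I = -6.127/1.912 = -3.205 rad/s².

α ≈ 3.21 rad/s², clockwise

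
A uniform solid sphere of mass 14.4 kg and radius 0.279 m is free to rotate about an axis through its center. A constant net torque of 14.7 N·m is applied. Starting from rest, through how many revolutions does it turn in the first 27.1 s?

≈ 1920 revolutions

I = (2/5)MR² = (2/5)(14.4)(0.279)² = 0.4484 kg·m².
α = τ/I = 14.7/0.4484 = 32.79 rad/s².
θ = ½αt² = ½(32.79)(27.1)² = 12040 rad.
Revolutions = θ/(2π) = 1916.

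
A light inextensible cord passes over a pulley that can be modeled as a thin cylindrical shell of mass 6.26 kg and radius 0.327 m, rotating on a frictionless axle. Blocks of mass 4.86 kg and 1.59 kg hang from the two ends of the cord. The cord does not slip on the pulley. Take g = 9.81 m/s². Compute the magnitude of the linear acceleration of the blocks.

a ≈ 2.52 m/s²

I = MR² = (6.26)(0.327)² = 0.6694 kg·m².
Heavier block: m₁g − T₁ = m₁a. Lighter block: T₂ − m₂g = m₂a.
Pulley: (T₁ − T₂)R = Iα = I(a/R), so T₁ − T₂ = (I/R²)a = 1·M_p a = 6.260·a.
Adding the three: (m₁ − m₂)g = (m₁ + m₂ + 6.260)a, so a = (4.86 − 1.59)(9.81)/(4.86 + 1.59 + 6.260) = 2.524 m/s².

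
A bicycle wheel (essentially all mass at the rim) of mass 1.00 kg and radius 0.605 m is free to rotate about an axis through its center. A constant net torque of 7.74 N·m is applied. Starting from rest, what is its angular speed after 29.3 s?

I = MR² = (1.00)(0.605)² = 0.3660 kg·m².
α = τ/I = 7.74/0.3660 = 21.15 rad/s².
ω = ω₀ + αt = 0 + (21.15)(29.3) = 619.6 rad/s.

ω ≈ 620 rad/s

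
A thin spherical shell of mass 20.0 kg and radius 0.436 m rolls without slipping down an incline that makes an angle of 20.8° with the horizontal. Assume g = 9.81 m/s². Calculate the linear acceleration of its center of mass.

Translation along the incline: Mg sinθ − f = Ma.
Rotation about the center: fR = Iα with I = (2/3)MR². No-slip gives a = αR, so f = (I/R²)a = (2/3)M a.
Substituting: Mg sinθ = (1 + 0.6667)Ma, so a = g sinθ/(1 + 0.6667) = (9.81) sin 20.8° / 1.667 = 2.090 m/s².

a ≈ 2.09 m/s²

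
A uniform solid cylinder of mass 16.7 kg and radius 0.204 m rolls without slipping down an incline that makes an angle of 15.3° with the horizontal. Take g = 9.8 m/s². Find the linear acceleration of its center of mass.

Translation along the incline: Mg sinθ − f = Ma.
Rotation about the center: fR = Iα with I = ½MR². No-slip gives a = αR, so f = (I/R²)a = (1/2)M a.
Substituting: Mg sinθ = (1 + 0.5000)Ma, so a = g sinθ/(1 + 0.5000) = (9.8) sin 15.3° / 1.500 = 1.724 m/s².

a ≈ 1.72 m/s²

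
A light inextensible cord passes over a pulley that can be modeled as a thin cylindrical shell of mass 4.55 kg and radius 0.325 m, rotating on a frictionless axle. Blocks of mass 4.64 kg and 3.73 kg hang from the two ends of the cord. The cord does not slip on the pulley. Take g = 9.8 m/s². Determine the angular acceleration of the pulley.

α ≈ 2.12 rad/s²

I = MR² = (4.55)(0.325)² = 0.4806 kg·m².
Heavier block: m₁g − T₁ = m₁a. Lighter block: T₂ − m₂g = m₂a.
Pulley: (T₁ − T₂)R = Iα = I(a/R), so T₁ − T₂ = (I/R²)a = 1·M_p a = 4.550·a.
Adding the three: (m₁ − m₂)g = (m₁ + m₂ + 4.550)a, so a = (4.64 − 3.73)(9.8)/(4.64 + 3.73 + 4.550) = 0.6902 m/s².
α = a/R = 0.6902/0.325 = 2.124 rad/s².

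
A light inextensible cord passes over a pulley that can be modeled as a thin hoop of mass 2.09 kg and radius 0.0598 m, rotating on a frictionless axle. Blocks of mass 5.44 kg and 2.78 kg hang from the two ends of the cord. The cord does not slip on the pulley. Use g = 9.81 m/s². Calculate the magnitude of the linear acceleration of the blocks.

I = MR² = (2.09)(0.0598)² = 0.007474 kg·m².
Heavier block: m₁g − T₁ = m₁a. Lighter block: T₂ − m₂g = m₂a.
Pulley: (T₁ − T₂)R = Iα = I(a/R), so T₁ − T₂ = (I/R²)a = 1·M_p a = 2.090·a.
Adding the three: (m₁ − m₂)g = (m₁ + m₂ + 2.090)a, so a = (5.44 − 2.78)(9.81)/(5.44 + 2.78 + 2.090) = 2.531 m/s².

a ≈ 2.53 m/s²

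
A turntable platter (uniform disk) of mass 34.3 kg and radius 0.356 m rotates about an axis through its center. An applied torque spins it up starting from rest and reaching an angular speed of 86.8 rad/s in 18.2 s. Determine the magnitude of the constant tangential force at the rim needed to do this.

I = ½MR² = (1/2)(34.3)(0.356)² = 2.174 kg·m².
α = Δω/Δt = (86.8 − 0)/18.2 = 4.769 rad/s².
The required torque is τ = Iα = (2.174)(4.769) = 10.37 N·m.
A tangential force at the rim gives τ = FR, so F = τ/R = 10.37/0.356 = 29.12 N.

F ≈ 29.1 N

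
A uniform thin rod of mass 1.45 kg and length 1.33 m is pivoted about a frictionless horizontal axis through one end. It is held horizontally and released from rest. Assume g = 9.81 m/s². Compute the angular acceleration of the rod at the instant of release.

About the pivot, I = (1/3)ML² = (1/3)(1.45)(1.33)² = 0.8550 kg·m².
The weight acts at the center, a distance L/2 = 0.6650 m from the pivot; τ = Mg(L/2) = 9.459 N·m.
α = τ/I = 9.459/0.8550 = 11.06 rad/s².

α ≈ 11.1 rad/s²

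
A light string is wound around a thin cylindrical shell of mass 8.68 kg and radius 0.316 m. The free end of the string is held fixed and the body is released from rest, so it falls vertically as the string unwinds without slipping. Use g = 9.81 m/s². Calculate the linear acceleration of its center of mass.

Translation: Mg − T = Ma. Rotation about the center: TR = Iα with I = MR².
With a = αR: T = (I/R²)a = M a, so Mg = (1 + 1.000)Ma.
a = g/(1 + 1.000) = 9.81/2.000 = 4.905 m/s².

a ≈ 4.91 m/s²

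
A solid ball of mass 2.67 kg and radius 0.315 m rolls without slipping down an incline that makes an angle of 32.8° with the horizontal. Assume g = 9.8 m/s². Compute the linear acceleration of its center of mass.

Translation along the incline: Mg sinθ − f = Ma.
Rotation about the center: fR = Iα with I = (2/5)MR². No-slip gives a = αR, so f = (I/R²)a = (2/5)M a.
Substituting: Mg sinθ = (1 + 0.4000)Ma, so a = g sinθ/(1 + 0.4000) = (9.8) sin 32.8° / 1.400 = 3.792 m/s².

a ≈ 3.79 m/s²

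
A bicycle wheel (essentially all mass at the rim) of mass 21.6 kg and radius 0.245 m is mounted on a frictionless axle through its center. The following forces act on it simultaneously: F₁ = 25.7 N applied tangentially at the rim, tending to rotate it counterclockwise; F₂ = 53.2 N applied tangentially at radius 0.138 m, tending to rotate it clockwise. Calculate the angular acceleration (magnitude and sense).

α ≈ 0.806 rad/s², clockwise

I = MR² = (21.6)(0.245)² = 1.297 kg·m².
Taking counterclockwise as positive: τ₁ = +(25.7)(0.245) = +6.296 N·m; τ₂ = −(53.2)(0.138) = −7.342 N·m.
Net torque τ = -1.045 N·m.
α = τ/I = -1.045/1.297 = -0.8061 rad/s².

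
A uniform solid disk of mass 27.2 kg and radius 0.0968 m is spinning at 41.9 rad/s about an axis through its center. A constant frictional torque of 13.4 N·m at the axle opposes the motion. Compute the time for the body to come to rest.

t ≈ 0.398 s

I = ½MR² = (1/2)(27.2)(0.0968)² = 0.1274 kg·m².
The net torque has magnitude 13.4 N·m, opposing ω.
|α| = τ/I = 13.40/0.1274 = 105.2 rad/s² (deceleration).
0 = ω₀ − |α|t ⇒ t = ω₀/|α| = 41.9/105.2 = 0.3985 s.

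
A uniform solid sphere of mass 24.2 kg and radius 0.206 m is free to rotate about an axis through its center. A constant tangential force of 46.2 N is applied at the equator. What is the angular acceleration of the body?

I = (2/5)MR² = (2/5)(24.2)(0.206)² = 0.4108 kg·m².
τ = F R = (46.2)(0.206) = 9.517 N·m.
Newton's second law for rotation, τ = Iα, gives α = τ/I = 9.517/0.4108 = 23.17 rad/s².

α ≈ 23.2 rad/s²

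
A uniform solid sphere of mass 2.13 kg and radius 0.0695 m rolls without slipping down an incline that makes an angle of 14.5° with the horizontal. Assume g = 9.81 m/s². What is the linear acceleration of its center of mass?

a ≈ 1.75 m/s²

Translation along the incline: Mg sinθ − f = Ma.
Rotation about the center: fR = Iα with I = (2/5)MR². No-slip gives a = αR, so f = (I/R²)a = (2/5)M a.
Substituting: Mg sinθ = (1 + 0.4000)Ma, so a = g sinθ/(1 + 0.4000) = (9.81) sin 14.5° / 1.400 = 1.754 m/s².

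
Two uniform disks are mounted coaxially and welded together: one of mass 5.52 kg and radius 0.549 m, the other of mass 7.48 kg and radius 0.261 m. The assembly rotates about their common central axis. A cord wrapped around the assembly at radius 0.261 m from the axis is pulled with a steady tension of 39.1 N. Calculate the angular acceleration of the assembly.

α ≈ 9.39 rad/s²

I = ½M₁R₁² + ½M₂R₂² = ½(5.52)(0.549)² + ½(7.48)(0.261)² = 1.087 kg·m².
τ = F r = (39.1)(0.261) = 10.21 N·m.
α = τ/I = 10.21/1.087 = 9.391 rad/s².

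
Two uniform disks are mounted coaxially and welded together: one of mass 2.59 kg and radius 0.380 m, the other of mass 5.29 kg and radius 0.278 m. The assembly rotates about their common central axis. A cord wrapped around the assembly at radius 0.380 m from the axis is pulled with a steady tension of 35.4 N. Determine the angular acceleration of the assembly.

I = ½M₁R₁² + ½M₂R₂² = ½(2.59)(0.380)² + ½(5.29)(0.278)² = 0.3914 kg·m².
τ = F r = (35.4)(0.380) = 13.45 N·m.
α = τ/I = 13.45/0.3914 = 34.37 rad/s².

α ≈ 34.4 rad/s²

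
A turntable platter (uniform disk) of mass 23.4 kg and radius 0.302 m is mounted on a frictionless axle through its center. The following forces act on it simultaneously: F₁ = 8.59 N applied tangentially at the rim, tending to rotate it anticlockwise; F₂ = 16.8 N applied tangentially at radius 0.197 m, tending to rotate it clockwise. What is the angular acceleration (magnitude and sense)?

I = ½MR² = (1/2)(23.4)(0.302)² = 1.067 kg·m².
Taking anticlockwise as positive: τ₁ = +(8.59)(0.302) = +2.594 N·m; τ₂ = −(16.8)(0.197) = −3.310 N·m.
Net torque τ = -0.7154 N·m.
α = τ/I = -0.7154/1.067 = -0.6704 rad/s².

α ≈ 0.670 rad/s², clockwise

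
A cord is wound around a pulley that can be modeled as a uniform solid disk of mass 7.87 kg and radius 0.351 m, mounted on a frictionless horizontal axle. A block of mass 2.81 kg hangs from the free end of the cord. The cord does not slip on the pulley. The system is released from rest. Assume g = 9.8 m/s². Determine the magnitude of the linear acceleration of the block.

I = ½MR² = (1/2)(7.87)(0.351)² = 0.4848 kg·m².
Block: mg − T = ma. Pulley: TR = Iα. No-slip: a = αR, so T = (I/R²)a = 3.935·a.
Then mg = (m + 3.935)a, so a = (2.81)(9.8)/(2.81 + 3.935) = 4.083 m/s².

a ≈ 4.08 m/s²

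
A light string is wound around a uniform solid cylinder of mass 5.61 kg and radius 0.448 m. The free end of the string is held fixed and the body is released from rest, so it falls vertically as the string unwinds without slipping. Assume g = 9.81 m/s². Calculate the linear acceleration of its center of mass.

a ≈ 6.54 m/s²

Translation: Mg − T = Ma. Rotation about the center: TR = Iα with I = ½MR².
With a = αR: T = (I/R²)a = (1/2)M a, so Mg = (1 + 0.5000)Ma.
a = g/(1 + 0.5000) = 9.81/1.500 = 6.540 m/s².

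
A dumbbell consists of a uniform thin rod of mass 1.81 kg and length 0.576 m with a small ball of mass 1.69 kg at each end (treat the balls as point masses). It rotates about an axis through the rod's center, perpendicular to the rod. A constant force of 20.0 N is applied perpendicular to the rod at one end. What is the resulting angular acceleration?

α ≈ 17.4 rad/s²

I_rod = (1/12)ML² = (1/12)(1.81)(0.576)² = 0.05004 kg·m².
I_balls = 2·m·(L/2)² = 2(1.69)(0.2880)² = 0.2804 kg·m².
Total I = 0.3304 kg·m².
τ = F·(L/2) = (20.0)(0.288) = 5.760 N·m.
α = τ/I = 5.760/0.3304 = 17.43 rad/s².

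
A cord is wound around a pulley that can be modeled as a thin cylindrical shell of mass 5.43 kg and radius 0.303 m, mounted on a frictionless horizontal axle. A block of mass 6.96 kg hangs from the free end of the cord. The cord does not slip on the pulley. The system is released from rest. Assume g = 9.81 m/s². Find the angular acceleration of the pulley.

α ≈ 18.2 rad/s²

I = MR² = (5.43)(0.303)² = 0.4985 kg·m².
Block: mg − T = ma. Pulley: TR = Iα. No-slip: a = αR, so T = (I/R²)a = 5.430·a.
Then mg = (m + 5.430)a, so a = (6.96)(9.81)/(6.96 + 5.430) = 5.511 m/s².
α = a/R = 5.511/0.303 = 18.19 rad/s².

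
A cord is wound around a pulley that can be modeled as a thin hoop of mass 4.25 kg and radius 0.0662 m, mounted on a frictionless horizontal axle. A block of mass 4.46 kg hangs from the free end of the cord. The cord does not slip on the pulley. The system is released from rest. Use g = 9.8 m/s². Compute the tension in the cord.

I = MR² = (4.25)(0.0662)² = 0.01863 kg·m².
Block: mg − T = ma. Pulley: TR = Iα. No-slip: a = αR, so T = (I/R²)a = 4.250·a.
Then mg = (m + 4.250)a, so a = (4.46)(9.8)/(4.46 + 4.250) = 5.018 m/s².
T = 4.250·a = 21.33 N.

T ≈ 21.3 N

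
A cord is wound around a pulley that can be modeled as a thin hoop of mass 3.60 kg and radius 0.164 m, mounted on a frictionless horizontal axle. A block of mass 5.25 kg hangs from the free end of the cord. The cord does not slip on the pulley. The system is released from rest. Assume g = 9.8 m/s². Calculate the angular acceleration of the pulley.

α ≈ 35.4 rad/s²

I = MR² = (3.60)(0.164)² = 0.09683 kg·m².
Block: mg − T = ma. Pulley: TR = Iα. No-slip: a = αR, so T = (I/R²)a = 3.600·a.
Then mg = (m + 3.600)a, so a = (5.25)(9.8)/(5.25 + 3.600) = 5.814 m/s².
α = a/R = 5.814/0.164 = 35.45 rad/s².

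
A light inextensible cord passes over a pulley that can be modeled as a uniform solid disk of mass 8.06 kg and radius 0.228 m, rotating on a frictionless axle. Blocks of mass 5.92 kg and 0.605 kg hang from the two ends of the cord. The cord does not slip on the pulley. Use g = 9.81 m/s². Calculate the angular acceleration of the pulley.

I = ½MR² = (1/2)(8.06)(0.228)² = 0.2095 kg·m².
Heavier block: m₁g − T₁ = m₁a. Lighter block: T₂ − m₂g = m₂a.
Pulley: (T₁ − T₂)R = Iα = I(a/R), so T₁ − T₂ = (I/R²)a = (1/2)M_p a = 4.030·a.
Adding the three: (m₁ − m₂)g = (m₁ + m₂ + 4.030)a, so a = (5.92 − 0.605)(9.81)/(5.92 + 0.605 + 4.030) = 4.940 m/s².
α = a/R = 4.940/0.228 = 21.67 rad/s².

α ≈ 21.7 rad/s²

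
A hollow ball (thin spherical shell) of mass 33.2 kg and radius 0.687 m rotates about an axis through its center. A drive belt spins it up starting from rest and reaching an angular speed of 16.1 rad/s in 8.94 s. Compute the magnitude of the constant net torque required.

I = (2/3)MR² = (2/3)(33.2)(0.687)² = 10.45 kg·m².
α = Δω/Δt = (16.1 − 0)/8.94 = 1.801 rad/s².
τ = Iα = (10.45)(1.801) = 18.81 N·m.

τ ≈ 18.8 N·m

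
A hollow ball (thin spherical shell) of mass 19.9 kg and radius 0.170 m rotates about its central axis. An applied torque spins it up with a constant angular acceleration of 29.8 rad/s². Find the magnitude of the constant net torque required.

τ ≈ 11.4 N·m

I = (2/3)MR² = (2/3)(19.9)(0.170)² = 0.3834 kg·m².
τ = Iα = (0.3834)(29.80) = 11.43 N·m.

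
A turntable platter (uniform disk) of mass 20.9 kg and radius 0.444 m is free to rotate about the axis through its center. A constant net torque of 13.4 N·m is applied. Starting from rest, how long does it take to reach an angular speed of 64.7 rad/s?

t ≈ 9.95 s

I = ½MR² = (1/2)(20.9)(0.444)² = 2.060 kg·m².
α = τ/I = 13.4/2.060 = 6.505 rad/s².
ω = αt ⇒ t = ω/α = 64.7/6.505 = 9.947 s.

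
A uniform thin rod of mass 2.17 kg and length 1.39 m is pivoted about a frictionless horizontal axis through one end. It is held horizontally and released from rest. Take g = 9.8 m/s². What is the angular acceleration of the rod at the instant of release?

α ≈ 10.6 rad/s²

About the pivot, I = (1/3)ML² = (1/3)(2.17)(1.39)² = 1.398 kg·m².
The weight acts at the center, a distance L/2 = 0.6950 m from the pivot; τ = Mg(L/2) = 14.78 N·m.
α = τ/I = 14.78/1.398 = 10.58 rad/s².
(Equivalently α = (3g/(2L)) = 10.58 rad/s².)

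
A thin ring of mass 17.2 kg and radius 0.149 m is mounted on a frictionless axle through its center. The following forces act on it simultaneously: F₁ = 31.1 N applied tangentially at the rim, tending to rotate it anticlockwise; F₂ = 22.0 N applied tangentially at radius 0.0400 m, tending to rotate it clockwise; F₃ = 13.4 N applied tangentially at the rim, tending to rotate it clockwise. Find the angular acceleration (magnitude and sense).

I = MR² = (17.2)(0.149)² = 0.3819 kg·m².
Taking anticlockwise as positive: τ₁ = +(31.1)(0.149) = +4.634 N·m; τ₂ = −(22.0)(0.0400) = −0.8800 N·m; τ₃ = −(13.4)(0.149) = −1.997 N·m.
Net torque τ = 1.757 N·m.
α = τ/I = 1.757/0.3819 = 4.602 rad/s².

α ≈ 4.60 rad/s², anticlockwise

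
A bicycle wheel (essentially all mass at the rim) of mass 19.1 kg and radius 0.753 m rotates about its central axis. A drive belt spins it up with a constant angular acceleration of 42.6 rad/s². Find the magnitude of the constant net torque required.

I = MR² = (19.1)(0.753)² = 10.83 kg·m².
τ = Iα = (10.83)(42.60) = 461.4 N·m.

τ ≈ 461 N·m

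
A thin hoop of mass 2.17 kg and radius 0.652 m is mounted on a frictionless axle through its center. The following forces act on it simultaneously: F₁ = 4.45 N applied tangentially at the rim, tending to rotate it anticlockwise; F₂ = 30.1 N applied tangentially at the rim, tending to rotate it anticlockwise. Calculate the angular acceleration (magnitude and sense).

α ≈ 24.4 rad/s², anticlockwise

I = MR² = (2.17)(0.652)² = 0.9225 kg·m².
Taking anticlockwise as positive: τ₁ = +(4.45)(0.652) = +2.901 N·m; τ₂ = +(30.1)(0.652) = +19.63 N·m.
Net torque τ = 22.53 N·m.
α = τ/I = 22.53/0.9225 = 24.42 rad/s².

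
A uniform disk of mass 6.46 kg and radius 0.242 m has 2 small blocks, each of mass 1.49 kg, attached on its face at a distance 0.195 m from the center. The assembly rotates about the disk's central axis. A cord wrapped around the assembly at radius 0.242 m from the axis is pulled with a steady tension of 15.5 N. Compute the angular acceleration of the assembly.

I_disk = ½MR² = ½(6.46)(0.242)² = 0.1892 kg·m².
I_blocks = 2·m·r² = 2(1.49)(0.195)² = 0.1133 kg·m².
Total I = 0.3025 kg·m².
τ = F r = (15.5)(0.242) = 3.751 N·m.
α = τ/I = 3.751/0.3025 = 12.40 rad/s².

α ≈ 12.4 rad/s²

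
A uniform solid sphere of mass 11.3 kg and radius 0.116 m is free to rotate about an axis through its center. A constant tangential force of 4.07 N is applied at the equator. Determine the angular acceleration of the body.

α ≈ 7.76 rad/s²

I = (2/5)MR² = (2/5)(11.3)(0.116)² = 0.06082 kg·m².
τ = F R = (4.07)(0.116) = 0.4721 N·m.
From τ = Iα: α = 0.4721/0.06082 = 7.762 rad/s².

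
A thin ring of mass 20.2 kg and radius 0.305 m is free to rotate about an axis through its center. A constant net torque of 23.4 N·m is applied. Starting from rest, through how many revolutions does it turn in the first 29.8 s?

I = MR² = (20.2)(0.305)² = 1.879 kg·m².
α = τ/I = 23.4/1.879 = 12.45 rad/s².
θ = ½αt² = ½(12.45)(29.8)² = 5529 rad.
Revolutions = θ/(2π) = 880.0.

≈ 880 revolutions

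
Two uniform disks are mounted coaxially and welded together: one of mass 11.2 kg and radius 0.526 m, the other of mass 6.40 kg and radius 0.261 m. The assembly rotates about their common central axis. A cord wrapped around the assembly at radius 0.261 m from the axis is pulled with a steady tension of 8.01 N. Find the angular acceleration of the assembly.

I = ½M₁R₁² + ½M₂R₂² = ½(11.2)(0.526)² + ½(6.40)(0.261)² = 1.767 kg·m².
τ = F r = (8.01)(0.261) = 2.091 N·m.
α = τ/I = 2.091/1.767 = 1.183 rad/s².

α ≈ 1.18 rad/s²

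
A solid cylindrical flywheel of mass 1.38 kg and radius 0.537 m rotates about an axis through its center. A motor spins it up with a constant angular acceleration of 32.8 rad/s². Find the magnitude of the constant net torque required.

I = ½MR² = (1/2)(1.38)(0.537)² = 0.1990 kg·m².
τ = Iα = (0.1990)(32.80) = 6.526 N·m.

τ ≈ 6.53 N·m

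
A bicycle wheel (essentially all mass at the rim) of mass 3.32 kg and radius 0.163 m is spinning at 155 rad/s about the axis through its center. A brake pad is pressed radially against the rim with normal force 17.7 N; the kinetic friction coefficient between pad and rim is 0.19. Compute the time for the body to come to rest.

I = MR² = (3.32)(0.163)² = 0.08821 kg·m².
Friction force f = μN = (0.19)(17.7) = 3.363 N at the rim; torque magnitude τ = fR = 0.5482 N·m, opposing ω.
|α| = τ/I = 0.5482/0.08821 = 6.214 rad/s² (deceleration).
0 = ω₀ − |α|t ⇒ t = ω₀/|α| = 155/6.214 = 24.94 s.

t ≈ 24.9 s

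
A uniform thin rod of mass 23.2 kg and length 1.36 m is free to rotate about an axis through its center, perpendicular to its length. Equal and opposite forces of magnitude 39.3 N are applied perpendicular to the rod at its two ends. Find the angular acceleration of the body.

α ≈ 14.9 rad/s²

I = (1/12)ML² = (1/12)(23.2)(1.36)² = 3.576 kg·m².
The couple gives τ = F·(L/2) + F·(L/2) = F L = (39.3)(1.36) = 53.45 N·m.
Newton's second law for rotation, τ = Iα, gives α = τ/I = 53.45/3.576 = 14.95 rad/s².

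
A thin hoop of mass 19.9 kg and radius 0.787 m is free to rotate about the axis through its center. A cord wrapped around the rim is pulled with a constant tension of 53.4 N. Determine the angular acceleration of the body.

I = MR² = (19.9)(0.787)² = 12.33 kg·m².
τ = F R = (53.4)(0.787) = 42.03 N·m.
Newton's second law for rotation, τ = Iα, gives α = τ/I = 42.03/12.33 = 3.410 rad/s².

α ≈ 3.41 rad/s²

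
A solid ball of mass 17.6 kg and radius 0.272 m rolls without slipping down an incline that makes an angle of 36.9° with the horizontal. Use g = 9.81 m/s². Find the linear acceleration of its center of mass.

a ≈ 4.21 m/s²

Translation along the incline: Mg sinθ − f = Ma.
Rotation about the center: fR = Iα with I = (2/5)MR². No-slip gives a = αR, so f = (I/R²)a = (2/5)M a.
Substituting: Mg sinθ = (1 + 0.4000)Ma, so a = g sinθ/(1 + 0.4000) = (9.81) sin 36.9° / 1.400 = 4.207 m/s².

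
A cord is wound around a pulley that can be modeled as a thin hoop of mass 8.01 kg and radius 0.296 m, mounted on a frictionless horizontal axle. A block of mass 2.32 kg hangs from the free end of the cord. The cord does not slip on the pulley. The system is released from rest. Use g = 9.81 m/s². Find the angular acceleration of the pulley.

I = MR² = (8.01)(0.296)² = 0.7018 kg·m².
Block: mg − T = ma. Pulley: TR = Iα. No-slip: a = αR, so T = (I/R²)a = 8.010·a.
Then mg = (m + 8.010)a, so a = (2.32)(9.81)/(2.32 + 8.010) = 2.203 m/s².
α = a/R = 2.203/0.296 = 7.443 rad/s².

α ≈ 7.44 rad/s²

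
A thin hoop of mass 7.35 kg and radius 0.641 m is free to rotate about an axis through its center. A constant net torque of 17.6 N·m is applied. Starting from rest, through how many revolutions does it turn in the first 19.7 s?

I = MR² = (7.35)(0.641)² = 3.020 kg·m².
α = τ/I = 17.6/3.020 = 5.828 rad/s².
θ = ½αt² = ½(5.828)(19.7)² = 1131 rad.
Revolutions = θ/(2π) = 180.0.

≈ 180 revolutions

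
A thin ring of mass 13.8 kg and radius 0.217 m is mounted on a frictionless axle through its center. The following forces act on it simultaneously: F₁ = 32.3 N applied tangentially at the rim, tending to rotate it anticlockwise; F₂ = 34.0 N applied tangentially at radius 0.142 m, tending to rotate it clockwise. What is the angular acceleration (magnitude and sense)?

I = MR² = (13.8)(0.217)² = 0.6498 kg·m².
Taking anticlockwise as positive: τ₁ = +(32.3)(0.217) = +7.009 N·m; τ₂ = −(34.0)(0.142) = −4.828 N·m.
Net torque τ = 2.181 N·m.
α = τ/I = 2.181/0.6498 = 3.356 rad/s².

α ≈ 3.36 rad/s², anticlockwise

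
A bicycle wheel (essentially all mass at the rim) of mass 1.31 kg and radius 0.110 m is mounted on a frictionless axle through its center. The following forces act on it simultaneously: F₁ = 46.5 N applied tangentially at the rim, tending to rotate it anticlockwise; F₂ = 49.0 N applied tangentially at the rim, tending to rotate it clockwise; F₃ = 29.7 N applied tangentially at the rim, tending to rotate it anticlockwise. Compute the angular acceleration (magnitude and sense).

α ≈ 189 rad/s², anticlockwise

I = MR² = (1.31)(0.110)² = 0.01585 kg·m².
Taking anticlockwise as positive: τ₁ = +(46.5)(0.110) = +5.115 N·m; τ₂ = −(49.0)(0.110) = −5.390 N·m; τ₃ = +(29.7)(0.110) = +3.267 N·m.
Net torque τ = 2.992 N·m.
α = τ/I = 2.992/0.01585 = 188.8 rad/s².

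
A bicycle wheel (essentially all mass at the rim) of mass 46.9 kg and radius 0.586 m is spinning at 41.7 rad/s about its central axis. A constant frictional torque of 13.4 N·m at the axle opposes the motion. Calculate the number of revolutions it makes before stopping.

I = MR² = (46.9)(0.586)² = 16.11 kg·m².
The net torque has magnitude 13.4 N·m, opposing ω.
|α| = τ/I = 13.40/16.11 = 0.8320 rad/s² (deceleration).
ω² = ω₀² − 2|α|θ with ω = 0 ⇒ θ = ω₀²/(2|α|) = 1045 rad = 166.3 rev.

≈ 166 revolutions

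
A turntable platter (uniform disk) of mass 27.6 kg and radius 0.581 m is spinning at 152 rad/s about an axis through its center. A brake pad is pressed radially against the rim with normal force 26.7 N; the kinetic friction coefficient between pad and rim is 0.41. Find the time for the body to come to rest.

t ≈ 111 s

I = ½MR² = (1/2)(27.6)(0.581)² = 4.658 kg·m².
Friction force f = μN = (0.41)(26.7) = 10.95 N at the rim; torque magnitude τ = fR = 6.360 N·m, opposing ω.
|α| = τ/I = 6.360/4.658 = 1.365 rad/s² (deceleration).
0 = ω₀ − |α|t ⇒ t = ω₀/|α| = 152/1.365 = 111.3 s.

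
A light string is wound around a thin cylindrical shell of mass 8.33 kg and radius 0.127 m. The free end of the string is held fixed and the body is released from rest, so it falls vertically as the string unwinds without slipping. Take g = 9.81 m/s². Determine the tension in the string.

T ≈ 40.9 N

Translation: Mg − T = Ma. Rotation about the center: TR = Iα with I = MR².
With a = αR: T = (I/R²)a = M a, so Mg = (1 + 1.000)Ma.
a = g/(1 + 1.000) = 9.81/2.000 = 4.905 m/s².
T = 1.000·M·a = (1.000)(8.33)(4.905) = 40.86 N.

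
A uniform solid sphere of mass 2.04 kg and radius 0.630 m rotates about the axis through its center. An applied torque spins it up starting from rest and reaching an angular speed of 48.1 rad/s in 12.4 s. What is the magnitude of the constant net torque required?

τ ≈ 1.26 N·m

I = (2/5)MR² = (2/5)(2.04)(0.630)² = 0.3239 kg·m².
α = Δω/Δt = (48.1 − 0)/12.4 = 3.879 rad/s².
τ = Iα = (0.3239)(3.879) = 1.256 N·m.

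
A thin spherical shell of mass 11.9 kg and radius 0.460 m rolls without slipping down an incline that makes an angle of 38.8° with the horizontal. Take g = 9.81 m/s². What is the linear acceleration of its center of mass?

Translation along the incline: Mg sinθ − f = Ma.
Rotation about the center: fR = Iα with I = (2/3)MR². No-slip gives a = αR, so f = (I/R²)a = (2/3)M a.
Substituting: Mg sinθ = (1 + 0.6667)Ma, so a = g sinθ/(1 + 0.6667) = (9.81) sin 38.8° / 1.667 = 3.688 m/s².

a ≈ 3.69 m/s²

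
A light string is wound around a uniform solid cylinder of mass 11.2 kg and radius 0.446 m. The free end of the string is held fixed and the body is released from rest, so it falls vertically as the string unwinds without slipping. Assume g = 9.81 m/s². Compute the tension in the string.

T ≈ 36.6 N

Translation: Mg − T = Ma. Rotation about the center: TR = Iα with I = ½MR².
With a = αR: T = (I/R²)a = (1/2)M a, so Mg = (1 + 0.5000)Ma.
a = g/(1 + 0.5000) = 9.81/1.500 = 6.540 m/s².
T = 0.5000·M·a = (0.5000)(11.2)(6.540) = 36.62 N.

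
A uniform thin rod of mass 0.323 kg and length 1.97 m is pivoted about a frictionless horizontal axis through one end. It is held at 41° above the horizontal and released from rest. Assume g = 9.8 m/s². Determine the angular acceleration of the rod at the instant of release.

About the pivot, I = (1/3)ML² = (1/3)(0.323)(1.97)² = 0.4178 kg·m².
The weight acts at the center, a distance L/2 = 0.9850 m from the pivot; τ = Mg(L/2) cos 41° = 2.353 N·m.
α = τ/I = 2.353/0.4178 = 5.632 rad/s².

α ≈ 5.63 rad/s²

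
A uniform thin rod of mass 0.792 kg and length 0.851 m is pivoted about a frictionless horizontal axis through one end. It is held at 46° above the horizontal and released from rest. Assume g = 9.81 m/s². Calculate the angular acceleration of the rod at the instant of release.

α ≈ 12.0 rad/s²

About the pivot, I = (1/3)ML² = (1/3)(0.792)(0.851)² = 0.1912 kg·m².
The weight acts at the center, a distance L/2 = 0.4255 m from the pivot; τ = Mg(L/2) cos 46° = 2.296 N·m.
α = τ/I = 2.296/0.1912 = 12.01 rad/s².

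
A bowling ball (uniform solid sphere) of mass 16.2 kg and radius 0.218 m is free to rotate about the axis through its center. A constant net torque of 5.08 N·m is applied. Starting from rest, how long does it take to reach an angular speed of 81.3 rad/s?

I = (2/5)MR² = (2/5)(16.2)(0.218)² = 0.3080 kg·m².
α = τ/I = 5.08/0.3080 = 16.50 rad/s².
ω = αt ⇒ t = ω/α = 81.3/16.50 = 4.929 s.

t ≈ 4.93 s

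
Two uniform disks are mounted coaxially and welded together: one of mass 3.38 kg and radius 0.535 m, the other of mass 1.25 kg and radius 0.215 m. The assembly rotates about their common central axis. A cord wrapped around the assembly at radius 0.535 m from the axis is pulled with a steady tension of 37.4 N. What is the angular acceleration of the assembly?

I = ½M₁R₁² + ½M₂R₂² = ½(3.38)(0.535)² + ½(1.25)(0.215)² = 0.5126 kg·m².
τ = F r = (37.4)(0.535) = 20.01 N·m.
α = τ/I = 20.01/0.5126 = 39.03 rad/s².

α ≈ 39.0 rad/s²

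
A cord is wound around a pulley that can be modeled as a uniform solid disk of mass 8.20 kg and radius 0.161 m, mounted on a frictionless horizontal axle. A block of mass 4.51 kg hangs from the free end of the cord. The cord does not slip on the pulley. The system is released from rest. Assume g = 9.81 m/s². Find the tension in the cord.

T ≈ 21.1 N

I = ½MR² = (1/2)(8.20)(0.161)² = 0.1063 kg·m².
Block: mg − T = ma. Pulley: TR = Iα. No-slip: a = αR, so T = (I/R²)a = 4.100·a.
Then mg = (m + 4.100)a, so a = (4.51)(9.81)/(4.51 + 4.100) = 5.139 m/s².
T = 4.100·a = 21.07 N.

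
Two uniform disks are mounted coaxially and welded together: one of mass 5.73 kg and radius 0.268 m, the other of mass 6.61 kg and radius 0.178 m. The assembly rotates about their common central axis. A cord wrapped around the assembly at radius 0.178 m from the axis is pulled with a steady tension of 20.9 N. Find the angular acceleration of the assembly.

I = ½M₁R₁² + ½M₂R₂² = ½(5.73)(0.268)² + ½(6.61)(0.178)² = 0.3105 kg·m².
τ = F r = (20.9)(0.178) = 3.720 N·m.
α = τ/I = 3.720/0.3105 = 11.98 rad/s².

α ≈ 12.0 rad/s²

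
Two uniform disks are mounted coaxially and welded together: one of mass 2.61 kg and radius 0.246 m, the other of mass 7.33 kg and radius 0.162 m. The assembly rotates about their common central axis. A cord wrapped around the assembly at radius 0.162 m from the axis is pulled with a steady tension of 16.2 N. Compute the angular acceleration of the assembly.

α ≈ 15.0 rad/s²

I = ½M₁R₁² + ½M₂R₂² = ½(2.61)(0.246)² + ½(7.33)(0.162)² = 0.1752 kg·m².
τ = F r = (16.2)(0.162) = 2.624 N·m.
α = τ/I = 2.624/0.1752 = 14.98 rad/s².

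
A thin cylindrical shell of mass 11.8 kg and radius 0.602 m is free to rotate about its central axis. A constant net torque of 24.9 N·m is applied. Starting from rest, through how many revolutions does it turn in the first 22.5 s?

≈ 235 revolutions

I = MR² = (11.8)(0.602)² = 4.276 kg·m².
α = τ/I = 24.9/4.276 = 5.823 rad/s².
θ = ½αt² = ½(5.823)(22.5)² = 1474 rad.
Revolutions = θ/(2π) = 234.6.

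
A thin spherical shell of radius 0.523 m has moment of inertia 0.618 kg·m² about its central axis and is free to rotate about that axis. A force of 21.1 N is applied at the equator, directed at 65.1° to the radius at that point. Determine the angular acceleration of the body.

α ≈ 16.2 rad/s²

Only the tangential component produces torque: τ = F R sinθ = (21.1)(0.523) sin 65.1° = 10.01 N·m.
From τ = Iα: α = 10.01/0.6180 = 16.20 rad/s².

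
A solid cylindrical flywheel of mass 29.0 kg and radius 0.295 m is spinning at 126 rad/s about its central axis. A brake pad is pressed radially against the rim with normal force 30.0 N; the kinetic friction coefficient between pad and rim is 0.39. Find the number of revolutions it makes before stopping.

≈ 462 revolutions

I = ½MR² = (1/2)(29.0)(0.295)² = 1.262 kg·m².
Friction force f = μN = (0.39)(30.0) = 11.70 N at the rim; torque magnitude τ = fR = 3.452 N·m, opposing ω.
|α| = τ/I = 3.452/1.262 = 2.735 rad/s² (deceleration).
ω² = ω₀² − 2|α|θ with ω = 0 ⇒ θ = ω₀²/(2|α|) = 2902 rad = 461.9 rev.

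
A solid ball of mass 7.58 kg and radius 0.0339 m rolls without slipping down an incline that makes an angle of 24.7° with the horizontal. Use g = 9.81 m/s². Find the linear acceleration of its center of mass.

a ≈ 2.93 m/s²

Translation along the incline: Mg sinθ − f = Ma.
Rotation about the center: fR = Iα with I = (2/5)MR². No-slip gives a = αR, so f = (I/R²)a = (2/5)M a.
Substituting: Mg sinθ = (1 + 0.4000)Ma, so a = g sinθ/(1 + 0.4000) = (9.81) sin 24.7° / 1.400 = 2.928 m/s².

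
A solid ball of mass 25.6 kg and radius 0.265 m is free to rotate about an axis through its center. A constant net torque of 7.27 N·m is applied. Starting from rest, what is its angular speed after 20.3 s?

ω ≈ 205 rad/s

I = (2/5)MR² = (2/5)(25.6)(0.265)² = 0.7191 kg·m².
α = τ/I = 7.27/0.7191 = 10.11 rad/s².
ω = ω₀ + αt = 0 + (10.11)(20.3) = 205.2 rad/s.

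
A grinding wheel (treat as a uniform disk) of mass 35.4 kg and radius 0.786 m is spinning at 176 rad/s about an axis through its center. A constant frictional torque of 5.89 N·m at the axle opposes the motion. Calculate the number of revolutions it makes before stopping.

I = ½MR² = (1/2)(35.4)(0.786)² = 10.93 kg·m².
The net torque has magnitude 5.89 N·m, opposing ω.
|α| = τ/I = 5.890/10.93 = 0.5386 rad/s² (deceleration).
ω² = ω₀² − 2|α|θ with ω = 0 ⇒ θ = ω₀²/(2|α|) = 28750 rad = 4576 rev.

≈ 4580 revolutions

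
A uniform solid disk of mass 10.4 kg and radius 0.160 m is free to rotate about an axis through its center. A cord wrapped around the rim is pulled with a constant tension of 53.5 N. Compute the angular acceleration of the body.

I = ½MR² = (1/2)(10.4)(0.160)² = 0.1331 kg·m².
τ = F R = (53.5)(0.160) = 8.560 N·m.
Newton's second law for rotation, τ = Iα, gives α = τ/I = 8.560/0.1331 = 64.30 rad/s².

α ≈ 64.3 rad/s²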